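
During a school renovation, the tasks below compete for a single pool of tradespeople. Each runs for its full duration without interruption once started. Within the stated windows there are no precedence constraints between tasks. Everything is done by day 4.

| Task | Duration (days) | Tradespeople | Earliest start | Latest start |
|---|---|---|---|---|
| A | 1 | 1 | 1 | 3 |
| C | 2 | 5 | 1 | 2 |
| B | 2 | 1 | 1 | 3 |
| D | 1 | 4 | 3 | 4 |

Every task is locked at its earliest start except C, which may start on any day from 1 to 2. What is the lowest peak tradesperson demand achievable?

7

C@1: d1:7  d2:6  d3:4  d4:0 → peak 7
C@2: d1:2  d2:6  d3:9  d4:0 → peak 9
Best is C@1, peak 7.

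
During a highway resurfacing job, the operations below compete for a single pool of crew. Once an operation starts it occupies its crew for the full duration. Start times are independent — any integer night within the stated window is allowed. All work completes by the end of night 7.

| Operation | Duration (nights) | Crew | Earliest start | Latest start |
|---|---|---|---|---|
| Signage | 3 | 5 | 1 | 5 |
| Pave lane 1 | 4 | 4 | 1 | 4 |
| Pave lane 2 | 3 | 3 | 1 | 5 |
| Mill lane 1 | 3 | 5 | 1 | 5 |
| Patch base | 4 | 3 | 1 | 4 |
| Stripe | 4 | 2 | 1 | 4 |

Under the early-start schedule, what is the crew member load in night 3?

22

At early start, night 3 has: Signage, Pave lane 1, Pave lane 2, Mill lane 1, Patch base, Stripe.
Demand: 5 + 4 + 3 + 5 + 3 + 2 = 22.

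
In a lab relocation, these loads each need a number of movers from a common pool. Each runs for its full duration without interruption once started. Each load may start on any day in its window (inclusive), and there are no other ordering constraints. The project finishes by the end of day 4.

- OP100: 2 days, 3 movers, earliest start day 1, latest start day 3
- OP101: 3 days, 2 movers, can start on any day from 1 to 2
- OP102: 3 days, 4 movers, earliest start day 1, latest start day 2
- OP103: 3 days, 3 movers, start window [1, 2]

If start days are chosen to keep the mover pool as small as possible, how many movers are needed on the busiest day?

12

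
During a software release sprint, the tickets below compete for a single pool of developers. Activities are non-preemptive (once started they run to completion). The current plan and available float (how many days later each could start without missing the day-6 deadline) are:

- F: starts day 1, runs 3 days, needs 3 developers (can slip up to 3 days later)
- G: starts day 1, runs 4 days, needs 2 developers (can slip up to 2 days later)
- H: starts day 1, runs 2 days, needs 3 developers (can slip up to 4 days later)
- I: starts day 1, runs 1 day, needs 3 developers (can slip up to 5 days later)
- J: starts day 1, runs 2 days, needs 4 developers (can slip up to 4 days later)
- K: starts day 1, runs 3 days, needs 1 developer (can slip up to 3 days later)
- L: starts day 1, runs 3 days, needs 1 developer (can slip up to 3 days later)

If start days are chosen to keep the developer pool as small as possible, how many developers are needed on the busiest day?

7

Early-start (F@1, G@1, H@1, I@1, J@1, K@1, L@1) gives peak 17: d1:17  d2:14  d3:7  d4:2  d5:0  d6:0.
Shift H→4, I→6, J→5.
Schedule F@1, G@1, H@4, I@6, J@5, K@1, L@1: d1:7  d2:7  d3:7  d4:5  d5:7  d6:7 — peak 7.
Total developer-days = 40 over 6 days ⇒ peak ≥ ⌈40/6⌉ = 7, so 7 is optimal.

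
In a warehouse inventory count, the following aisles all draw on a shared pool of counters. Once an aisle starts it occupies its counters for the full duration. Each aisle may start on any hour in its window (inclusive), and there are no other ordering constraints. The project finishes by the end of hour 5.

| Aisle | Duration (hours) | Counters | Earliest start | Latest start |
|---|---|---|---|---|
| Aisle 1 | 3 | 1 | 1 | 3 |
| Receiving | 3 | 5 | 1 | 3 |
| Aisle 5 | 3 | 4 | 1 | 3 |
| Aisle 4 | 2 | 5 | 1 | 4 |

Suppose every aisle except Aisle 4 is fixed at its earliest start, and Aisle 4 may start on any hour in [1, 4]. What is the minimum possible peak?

10

Aisle 4@1: h1:15  h2:15  h3:10  h4:0  h5:0 → peak 15
Aisle 4@2: h1:10  h2:15  h3:15  h4:0  h5:0 → peak 15
Aisle 4@3: h1:10  h2:10  h3:15  h4:5  h5:0 → peak 15
Aisle 4@4: h1:10  h2:10  h3:10  h4:5  h5:5 → peak 10
Best is Aisle 4@4, peak 10.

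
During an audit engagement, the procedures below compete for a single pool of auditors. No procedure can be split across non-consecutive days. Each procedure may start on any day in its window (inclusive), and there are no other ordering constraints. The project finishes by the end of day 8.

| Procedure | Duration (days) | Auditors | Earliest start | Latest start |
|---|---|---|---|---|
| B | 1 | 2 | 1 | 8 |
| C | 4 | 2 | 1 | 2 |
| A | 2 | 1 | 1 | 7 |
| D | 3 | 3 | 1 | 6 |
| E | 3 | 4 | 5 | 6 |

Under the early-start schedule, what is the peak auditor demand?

Early-start schedule: B@1, C@1, A@1, D@1, E@5.
Load per day: day 1: 8, day 2: 6, day 3: 5, day 4: 2, day 5: 4, day 6: 4, day 7: 4, day 8: 0.
Peak is 8.

8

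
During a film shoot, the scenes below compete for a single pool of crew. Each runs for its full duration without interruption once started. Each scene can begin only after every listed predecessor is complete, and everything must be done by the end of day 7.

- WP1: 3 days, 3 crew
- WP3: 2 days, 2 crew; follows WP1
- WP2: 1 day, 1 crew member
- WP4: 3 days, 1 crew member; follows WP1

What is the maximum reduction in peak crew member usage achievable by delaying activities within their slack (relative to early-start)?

Early-start peak: d1:4  d2:3  d3:3  d4:3  d5:3  d6:1  d7:0 ⇒ 4.
Leveled (WP1@1, WP3@4, WP2@4, WP4@5): d1:3  d2:3  d3:3  d4:3  d5:3  d6:1  d7:1 ⇒ 3.
Reduction 4 − 3 = 1.

1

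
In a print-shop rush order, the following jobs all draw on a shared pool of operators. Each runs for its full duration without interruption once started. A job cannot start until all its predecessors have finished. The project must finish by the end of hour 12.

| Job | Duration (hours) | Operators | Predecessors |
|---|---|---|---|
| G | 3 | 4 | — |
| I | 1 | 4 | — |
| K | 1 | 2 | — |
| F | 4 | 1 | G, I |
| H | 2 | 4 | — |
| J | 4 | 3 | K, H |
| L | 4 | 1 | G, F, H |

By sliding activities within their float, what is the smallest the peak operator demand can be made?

5

Early-start (G@1, I@1, K@1, F@4, H@1, J@3, L@8) gives peak 14: h1:14  h2:8  h3:7  h4:4  h5:4  h6:4  h7:1  h8:1  h9:1  h10:1  h11:1  h12:0.
Shift I→4, K→5, F→5, H→6, J→8, L→9.
Schedule G@1, I@4, K@5, F@5, H@6, J@8, L@9: h1:4  h2:4  h3:4  h4:4  h5:3  h6:5  h7:5  h8:4  h9:4  h10:4  h11:4  h12:1 — peak 5.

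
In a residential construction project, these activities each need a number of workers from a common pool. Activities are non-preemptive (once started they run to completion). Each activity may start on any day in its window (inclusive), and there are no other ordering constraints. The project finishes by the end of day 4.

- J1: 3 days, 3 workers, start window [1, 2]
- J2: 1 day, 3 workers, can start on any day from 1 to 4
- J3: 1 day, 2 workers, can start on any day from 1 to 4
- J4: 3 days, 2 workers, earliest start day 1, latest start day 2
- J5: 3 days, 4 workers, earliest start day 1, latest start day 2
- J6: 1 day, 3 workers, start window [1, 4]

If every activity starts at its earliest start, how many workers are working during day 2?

At early start, day 2 has: J1, J4, J5.
Demand: 3 + 2 + 4 = 9.

9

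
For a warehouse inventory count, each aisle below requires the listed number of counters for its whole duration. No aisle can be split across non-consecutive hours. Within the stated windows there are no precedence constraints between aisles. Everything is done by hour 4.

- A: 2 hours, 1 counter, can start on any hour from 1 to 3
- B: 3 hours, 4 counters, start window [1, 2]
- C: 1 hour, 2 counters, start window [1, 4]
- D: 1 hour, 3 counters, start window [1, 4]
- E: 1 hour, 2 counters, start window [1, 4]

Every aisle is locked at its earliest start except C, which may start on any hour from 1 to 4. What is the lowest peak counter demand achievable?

C@1: h1:12  h2:5  h3:4  h4:0 → peak 12
C@2: h1:10  h2:7  h3:4  h4:0 → peak 10
C@3: h1:10  h2:5  h3:6  h4:0 → peak 10
C@4: h1:10  h2:5  h3:4  h4:2 → peak 10
Best is C@2, peak 10.

10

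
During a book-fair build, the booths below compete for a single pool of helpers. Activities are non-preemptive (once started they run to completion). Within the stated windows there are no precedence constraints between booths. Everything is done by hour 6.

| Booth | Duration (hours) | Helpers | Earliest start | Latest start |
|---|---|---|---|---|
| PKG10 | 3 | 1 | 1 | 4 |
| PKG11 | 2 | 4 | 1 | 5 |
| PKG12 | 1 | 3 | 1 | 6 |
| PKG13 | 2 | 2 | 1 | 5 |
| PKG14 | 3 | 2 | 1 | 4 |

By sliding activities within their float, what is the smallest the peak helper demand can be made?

5

Early-start (PKG10@1, PKG11@1, PKG12@1, PKG13@1, PKG14@1) gives peak 12: h1:12  h2:9  h3:3  h4:0  h5:0  h6:0.
Shift PKG12→3, PKG13→4, PKG14→4.
Schedule PKG10@1, PKG11@1, PKG12@3, PKG13@4, PKG14@4: h1:5  h2:5  h3:4  h4:4  h5:4  h6:2 — peak 5.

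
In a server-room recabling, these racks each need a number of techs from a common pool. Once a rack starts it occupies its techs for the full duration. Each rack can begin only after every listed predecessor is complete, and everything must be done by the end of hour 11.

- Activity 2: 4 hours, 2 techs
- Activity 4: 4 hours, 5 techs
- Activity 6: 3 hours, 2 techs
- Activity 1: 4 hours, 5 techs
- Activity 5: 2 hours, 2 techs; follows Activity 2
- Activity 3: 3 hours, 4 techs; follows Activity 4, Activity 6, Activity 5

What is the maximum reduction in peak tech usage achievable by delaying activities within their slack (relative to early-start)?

5

Early-start peak: h1:14  h2:14  h3:14  h4:12  h5:2  h6:2  h7:4  h8:4  h9:4  h10:0  h11:0 ⇒ 14.
Leveled (Activity 2@1, Activity 4@1, Activity 6@1, Activity 1@5, Activity 5@5, Activity 3@7): h1:9  h2:9  h3:9  h4:7  h5:7  h6:7  h7:9  h8:9  h9:4  h10:0  h11:0 ⇒ 9.
Reduction 14 − 9 = 5.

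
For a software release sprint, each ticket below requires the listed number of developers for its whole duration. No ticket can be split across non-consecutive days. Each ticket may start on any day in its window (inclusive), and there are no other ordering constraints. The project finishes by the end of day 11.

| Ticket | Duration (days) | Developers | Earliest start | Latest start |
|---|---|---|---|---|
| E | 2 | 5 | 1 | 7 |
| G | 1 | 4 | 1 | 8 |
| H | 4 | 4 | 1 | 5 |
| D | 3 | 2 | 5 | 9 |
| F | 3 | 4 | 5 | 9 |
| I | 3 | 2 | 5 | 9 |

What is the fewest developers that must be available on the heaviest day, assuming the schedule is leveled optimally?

6

Early-start (E@1, G@1, H@1, D@5, F@5, I@5) gives peak 13: d1:13  d2:9  d3:4  d4:4  d5:8  d6:8  d7:8  d8:0  d9:0  d10:0  d11:0.
Shift G→3, H→4, F→8, I→8.
Schedule E@1, G@3, H@4, D@5, F@8, I@8: d1:5  d2:5  d3:4  d4:4  d5:6  d6:6  d7:6  d8:6  d9:6  d10:6  d11:0 — peak 6.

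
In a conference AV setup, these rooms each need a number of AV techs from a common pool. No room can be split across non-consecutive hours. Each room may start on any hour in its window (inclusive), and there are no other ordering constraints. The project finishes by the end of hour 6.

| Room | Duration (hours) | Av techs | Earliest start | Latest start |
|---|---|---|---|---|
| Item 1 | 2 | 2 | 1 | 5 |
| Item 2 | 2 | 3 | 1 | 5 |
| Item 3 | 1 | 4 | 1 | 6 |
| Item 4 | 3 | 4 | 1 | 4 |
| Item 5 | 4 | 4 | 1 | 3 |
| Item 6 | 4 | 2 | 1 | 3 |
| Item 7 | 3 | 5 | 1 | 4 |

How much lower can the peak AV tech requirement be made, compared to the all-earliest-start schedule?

12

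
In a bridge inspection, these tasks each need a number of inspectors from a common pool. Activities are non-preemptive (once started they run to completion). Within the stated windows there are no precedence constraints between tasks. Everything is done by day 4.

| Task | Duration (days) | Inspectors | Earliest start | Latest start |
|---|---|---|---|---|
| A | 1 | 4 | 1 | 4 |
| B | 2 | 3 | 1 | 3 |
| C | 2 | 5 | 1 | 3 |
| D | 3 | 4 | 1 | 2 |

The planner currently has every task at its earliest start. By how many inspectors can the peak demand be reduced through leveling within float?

Early-start peak: d1:16  d2:12  d3:4  d4:0 ⇒ 16.
Leveled (A@1, B@1, C@3, D@2): d1:7  d2:7  d3:9  d4:9 ⇒ 9.
Reduction 16 − 9 = 7.

7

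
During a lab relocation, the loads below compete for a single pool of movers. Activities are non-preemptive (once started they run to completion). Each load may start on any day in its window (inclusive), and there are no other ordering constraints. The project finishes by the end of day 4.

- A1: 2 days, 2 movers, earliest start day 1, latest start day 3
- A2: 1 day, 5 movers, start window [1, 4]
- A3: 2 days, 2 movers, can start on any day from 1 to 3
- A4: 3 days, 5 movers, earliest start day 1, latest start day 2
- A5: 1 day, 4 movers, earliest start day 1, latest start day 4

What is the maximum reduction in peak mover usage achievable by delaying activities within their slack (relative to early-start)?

Early-start peak: d1:18  d2:9  d3:5  d4:0 ⇒ 18.
Leveled (A1@1, A2@1, A3@1, A4@2, A5@3): d1:9  d2:9  d3:9  d4:5 ⇒ 9.
Reduction 18 − 9 = 9.

9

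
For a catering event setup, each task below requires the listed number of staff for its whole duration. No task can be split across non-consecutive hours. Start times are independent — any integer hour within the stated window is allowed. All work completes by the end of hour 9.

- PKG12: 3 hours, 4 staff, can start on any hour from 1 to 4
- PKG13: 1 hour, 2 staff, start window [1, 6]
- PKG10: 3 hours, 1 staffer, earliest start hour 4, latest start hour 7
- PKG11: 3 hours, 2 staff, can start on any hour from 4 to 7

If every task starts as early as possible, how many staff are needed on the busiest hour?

6

Early-start schedule: PKG12@1, PKG13@1, PKG10@4, PKG11@4.
Load per hour: hour 1: 6, hour 2: 4, hour 3: 4, hour 4: 3, hour 5: 3, hour 6: 3, hour 7: 0, hour 8: 0, hour 9: 0.
Peak is 6.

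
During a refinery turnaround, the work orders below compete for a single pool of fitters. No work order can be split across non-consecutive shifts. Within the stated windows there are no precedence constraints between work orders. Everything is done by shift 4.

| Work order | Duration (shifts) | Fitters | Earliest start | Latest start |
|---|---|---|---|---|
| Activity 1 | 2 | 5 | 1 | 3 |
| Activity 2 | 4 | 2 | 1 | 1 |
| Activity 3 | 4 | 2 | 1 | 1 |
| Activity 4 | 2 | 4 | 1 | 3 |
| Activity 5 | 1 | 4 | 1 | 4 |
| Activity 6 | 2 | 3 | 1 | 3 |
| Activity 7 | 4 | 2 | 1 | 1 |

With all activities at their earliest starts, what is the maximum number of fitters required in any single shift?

22

Early-start schedule: Activity 1@1, Activity 2@1, Activity 3@1, Activity 4@1, Activity 5@1, Activity 6@1, Activity 7@1.
Load per shift: shift 1: 22, shift 2: 18, shift 3: 6, shift 4: 6.
Peak is 22.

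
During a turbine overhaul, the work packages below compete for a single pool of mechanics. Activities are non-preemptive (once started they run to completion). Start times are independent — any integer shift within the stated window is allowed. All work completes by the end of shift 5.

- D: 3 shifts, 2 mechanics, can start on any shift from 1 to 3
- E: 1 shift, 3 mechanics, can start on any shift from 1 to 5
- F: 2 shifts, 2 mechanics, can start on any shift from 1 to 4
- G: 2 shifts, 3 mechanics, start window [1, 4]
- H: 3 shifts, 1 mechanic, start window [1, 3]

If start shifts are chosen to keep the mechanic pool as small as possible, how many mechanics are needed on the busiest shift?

5

Early-start (D@1, E@1, F@1, G@1, H@1) gives peak 11: s1:11  s2:8  s3:3  s4:0  s5:0.
Shift F→2, G→4, H→2.
Schedule D@1, E@1, F@2, G@4, H@2: s1:5  s2:5  s3:5  s4:4  s5:3 — peak 5.
Total mechanic-shifts = 22 over 5 shifts ⇒ peak ≥ ⌈22/5⌉ = 5, so 5 is optimal.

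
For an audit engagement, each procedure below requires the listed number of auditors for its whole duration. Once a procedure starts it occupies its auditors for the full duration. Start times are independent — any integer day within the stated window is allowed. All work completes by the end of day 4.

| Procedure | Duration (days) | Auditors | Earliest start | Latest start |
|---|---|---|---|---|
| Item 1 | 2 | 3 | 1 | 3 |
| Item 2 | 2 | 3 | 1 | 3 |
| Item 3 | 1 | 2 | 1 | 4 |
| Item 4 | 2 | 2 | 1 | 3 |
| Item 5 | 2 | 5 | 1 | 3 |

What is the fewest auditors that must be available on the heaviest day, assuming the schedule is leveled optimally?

Early-start (Item 1@1, Item 2@1, Item 3@1, Item 4@1, Item 5@1) gives peak 15: d1:15  d2:13  d3:0  d4:0.
Shift Item 4→2, Item 5→3.
Schedule Item 1@1, Item 2@1, Item 3@1, Item 4@2, Item 5@3: d1:8  d2:8  d3:7  d4:5 — peak 8.

8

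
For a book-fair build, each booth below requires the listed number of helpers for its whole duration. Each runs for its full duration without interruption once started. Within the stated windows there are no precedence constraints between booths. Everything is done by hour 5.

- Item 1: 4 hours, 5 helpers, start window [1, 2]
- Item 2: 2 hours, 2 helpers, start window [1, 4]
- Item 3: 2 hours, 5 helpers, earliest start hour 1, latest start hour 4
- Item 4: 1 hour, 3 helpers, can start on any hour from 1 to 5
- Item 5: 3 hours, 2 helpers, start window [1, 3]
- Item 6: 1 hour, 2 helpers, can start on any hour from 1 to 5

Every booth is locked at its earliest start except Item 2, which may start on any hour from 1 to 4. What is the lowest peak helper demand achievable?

Item 2@1: h1:19  h2:14  h3:7  h4:5  h5:0 → peak 19
Item 2@2: h1:17  h2:14  h3:9  h4:5  h5:0 → peak 17
Item 2@3: h1:17  h2:12  h3:9  h4:7  h5:0 → peak 17
Item 2@4: h1:17  h2:12  h3:7  h4:7  h5:2 → peak 17
Best is Item 2@2, peak 17.

17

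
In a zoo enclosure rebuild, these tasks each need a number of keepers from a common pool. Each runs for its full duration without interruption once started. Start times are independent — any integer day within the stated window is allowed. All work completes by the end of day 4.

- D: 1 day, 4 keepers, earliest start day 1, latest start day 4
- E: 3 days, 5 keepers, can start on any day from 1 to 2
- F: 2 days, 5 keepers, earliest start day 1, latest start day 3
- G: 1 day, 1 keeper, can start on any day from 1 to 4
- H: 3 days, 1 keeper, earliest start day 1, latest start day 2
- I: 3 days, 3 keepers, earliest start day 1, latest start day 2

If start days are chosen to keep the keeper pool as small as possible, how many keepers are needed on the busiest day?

14

Early-start (D@1, E@1, F@1, G@1, H@1, I@1) gives peak 19: d1:19  d2:14  d3:9  d4:0.
Shift G→3, H→2, I→2.
Schedule D@1, E@1, F@1, G@3, H@2, I@2: d1:14  d2:14  d3:10  d4:4 — peak 14.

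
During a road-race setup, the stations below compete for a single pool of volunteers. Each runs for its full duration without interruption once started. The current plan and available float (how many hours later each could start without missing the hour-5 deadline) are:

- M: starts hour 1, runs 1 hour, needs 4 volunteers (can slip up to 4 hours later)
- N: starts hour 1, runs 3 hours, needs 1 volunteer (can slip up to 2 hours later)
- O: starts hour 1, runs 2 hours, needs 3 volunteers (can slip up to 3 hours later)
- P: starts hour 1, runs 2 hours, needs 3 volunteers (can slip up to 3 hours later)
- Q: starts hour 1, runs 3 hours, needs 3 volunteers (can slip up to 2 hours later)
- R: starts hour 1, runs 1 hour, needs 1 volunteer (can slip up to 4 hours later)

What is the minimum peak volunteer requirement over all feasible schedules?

Early-start (M@1, N@1, O@1, P@1, Q@1, R@1) gives peak 15: h1:15  h2:10  h3:4  h4:0  h5:0.
Shift O→2, P→4, Q→2.
Schedule M@1, N@1, O@2, P@4, Q@2, R@1: h1:6  h2:7  h3:7  h4:6  h5:3 — peak 7.

7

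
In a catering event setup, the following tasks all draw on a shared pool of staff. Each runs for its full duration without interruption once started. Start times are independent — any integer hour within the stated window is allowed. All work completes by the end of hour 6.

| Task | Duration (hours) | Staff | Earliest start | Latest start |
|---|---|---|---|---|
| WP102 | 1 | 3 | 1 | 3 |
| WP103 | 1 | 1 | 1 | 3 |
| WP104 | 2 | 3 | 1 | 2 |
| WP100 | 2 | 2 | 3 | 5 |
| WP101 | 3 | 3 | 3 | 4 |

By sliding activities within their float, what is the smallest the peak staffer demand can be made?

5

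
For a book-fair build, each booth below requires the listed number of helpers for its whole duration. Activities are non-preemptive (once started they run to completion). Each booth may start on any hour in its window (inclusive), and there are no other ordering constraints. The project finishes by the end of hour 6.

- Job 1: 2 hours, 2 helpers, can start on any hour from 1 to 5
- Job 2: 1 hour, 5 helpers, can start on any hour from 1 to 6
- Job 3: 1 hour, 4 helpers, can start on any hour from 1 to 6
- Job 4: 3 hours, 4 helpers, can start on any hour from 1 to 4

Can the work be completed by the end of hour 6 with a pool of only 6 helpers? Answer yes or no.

yes

Schedule Job 1@1, Job 2@3, Job 3@1, Job 4@4: h1:6  h2:2  h3:5  h4:4  h5:4  h6:4 — peak 6 ≤ 6.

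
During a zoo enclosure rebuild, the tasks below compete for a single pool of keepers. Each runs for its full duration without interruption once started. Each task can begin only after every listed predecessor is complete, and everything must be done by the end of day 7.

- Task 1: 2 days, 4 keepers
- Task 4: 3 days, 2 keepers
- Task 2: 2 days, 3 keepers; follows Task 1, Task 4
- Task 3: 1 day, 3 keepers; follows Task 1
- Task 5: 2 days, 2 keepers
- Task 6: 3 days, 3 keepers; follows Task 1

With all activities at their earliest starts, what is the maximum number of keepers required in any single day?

8

Early-start schedule: Task 1@1, Task 4@1, Task 2@4, Task 3@3, Task 5@1, Task 6@3.
Load per day: day 1: 8, day 2: 8, day 3: 8, day 4: 6, day 5: 6, day 6: 0, day 7: 0.
Peak is 8.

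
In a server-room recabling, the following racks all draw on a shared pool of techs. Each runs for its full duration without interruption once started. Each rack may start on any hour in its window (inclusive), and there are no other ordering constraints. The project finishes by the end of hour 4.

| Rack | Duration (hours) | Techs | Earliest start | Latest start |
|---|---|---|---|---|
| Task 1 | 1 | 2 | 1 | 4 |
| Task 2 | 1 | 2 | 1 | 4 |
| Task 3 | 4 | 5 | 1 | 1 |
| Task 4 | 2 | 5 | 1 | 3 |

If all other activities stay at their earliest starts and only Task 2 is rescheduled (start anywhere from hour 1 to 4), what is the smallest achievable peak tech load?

12

Task 2@1: h1:14  h2:10  h3:5  h4:5 → peak 14
Task 2@2: h1:12  h2:12  h3:5  h4:5 → peak 12
Task 2@3: h1:12  h2:10  h3:7  h4:5 → peak 12
Task 2@4: h1:12  h2:10  h3:5  h4:7 → peak 12
Best is Task 2@2, peak 12.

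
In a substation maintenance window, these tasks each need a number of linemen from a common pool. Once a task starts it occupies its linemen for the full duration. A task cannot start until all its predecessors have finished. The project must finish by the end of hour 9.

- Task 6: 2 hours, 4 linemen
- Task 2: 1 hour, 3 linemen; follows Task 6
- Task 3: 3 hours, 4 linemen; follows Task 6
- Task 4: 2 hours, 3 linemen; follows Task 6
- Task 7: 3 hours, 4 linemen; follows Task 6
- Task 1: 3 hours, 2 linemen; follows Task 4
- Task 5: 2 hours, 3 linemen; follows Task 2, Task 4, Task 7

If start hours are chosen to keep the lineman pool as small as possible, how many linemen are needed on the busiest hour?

7

Early-start (Task 6@1, Task 2@3, Task 3@3, Task 4@3, Task 7@3, Task 1@5, Task 5@6) gives peak 14: h1:4  h2:4  h3:14  h4:11  h5:10  h6:5  h7:5  h8:0  h9:0.
Shift Task 3→7, Task 7→4, Task 5→8.
Schedule Task 6@1, Task 2@3, Task 3@7, Task 4@3, Task 7@4, Task 1@5, Task 5@8: h1:4  h2:4  h3:6  h4:7  h5:6  h6:6  h7:6  h8:7  h9:7 — peak 7.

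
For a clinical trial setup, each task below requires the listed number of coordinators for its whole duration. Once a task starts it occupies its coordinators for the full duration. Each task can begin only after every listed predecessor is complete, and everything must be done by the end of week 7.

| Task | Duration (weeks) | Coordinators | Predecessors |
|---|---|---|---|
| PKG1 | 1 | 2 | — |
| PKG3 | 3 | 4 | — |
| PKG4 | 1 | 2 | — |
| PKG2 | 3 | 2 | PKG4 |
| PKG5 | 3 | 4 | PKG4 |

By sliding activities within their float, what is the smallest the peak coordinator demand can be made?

6

Early-start (PKG1@1, PKG3@1, PKG4@1, PKG2@2, PKG5@2) gives peak 10: w1:8  w2:10  w3:10  w4:6  w5:0  w6:0  w7:0.
Shift PKG4→2, PKG2→3, PKG5→4.
Schedule PKG1@1, PKG3@1, PKG4@2, PKG2@3, PKG5@4: w1:6  w2:6  w3:6  w4:6  w5:6  w6:4  w7:0 — peak 6.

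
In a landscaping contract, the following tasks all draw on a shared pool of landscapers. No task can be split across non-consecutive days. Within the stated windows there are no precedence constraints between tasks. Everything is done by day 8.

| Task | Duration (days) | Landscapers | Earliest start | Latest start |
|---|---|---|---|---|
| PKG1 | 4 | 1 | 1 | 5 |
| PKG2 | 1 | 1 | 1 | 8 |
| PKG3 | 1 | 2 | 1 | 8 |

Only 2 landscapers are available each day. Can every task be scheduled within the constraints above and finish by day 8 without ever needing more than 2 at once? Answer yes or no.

yes

Schedule PKG1@1, PKG2@1, PKG3@5: d1:2  d2:1  d3:1  d4:1  d5:2  d6:0  d7:0  d8:0 — peak 2 ≤ 2.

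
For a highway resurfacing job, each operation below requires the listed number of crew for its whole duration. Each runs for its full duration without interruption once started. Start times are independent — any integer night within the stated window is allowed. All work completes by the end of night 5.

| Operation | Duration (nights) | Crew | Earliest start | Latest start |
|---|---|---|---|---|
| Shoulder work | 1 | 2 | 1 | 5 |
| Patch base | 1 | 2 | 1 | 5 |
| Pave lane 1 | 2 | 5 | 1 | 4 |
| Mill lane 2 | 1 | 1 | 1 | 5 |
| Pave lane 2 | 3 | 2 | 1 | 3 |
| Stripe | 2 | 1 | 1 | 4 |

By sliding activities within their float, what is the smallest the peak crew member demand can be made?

5

Early-start (Shoulder work@1, Patch base@1, Pave lane 1@1, Mill lane 2@1, Pave lane 2@1, Stripe@1) gives peak 13: n1:13  n2:8  n3:2  n4:0  n5:0.
Shift Patch base→2, Pave lane 1→4, Stripe→2.
Schedule Shoulder work@1, Patch base@2, Pave lane 1@4, Mill lane 2@1, Pave lane 2@1, Stripe@2: n1:5  n2:5  n3:3  n4:5  n5:5 — peak 5.
Total crew member-nights = 23 over 5 nights ⇒ peak ≥ ⌈23/5⌉ = 5, so 5 is optimal.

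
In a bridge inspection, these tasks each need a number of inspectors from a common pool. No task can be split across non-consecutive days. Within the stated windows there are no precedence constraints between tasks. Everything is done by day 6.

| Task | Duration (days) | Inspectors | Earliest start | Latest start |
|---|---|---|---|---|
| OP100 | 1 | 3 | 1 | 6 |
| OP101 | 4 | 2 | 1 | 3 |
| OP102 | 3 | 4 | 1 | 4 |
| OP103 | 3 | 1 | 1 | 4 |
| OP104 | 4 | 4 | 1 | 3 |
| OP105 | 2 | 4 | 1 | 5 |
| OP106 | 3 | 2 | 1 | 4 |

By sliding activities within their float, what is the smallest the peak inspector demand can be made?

Early-start (OP100@1, OP101@1, OP102@1, OP103@1, OP104@1, OP105@1, OP106@1) gives peak 20: d1:20  d2:17  d3:13  d4:6  d5:0  d6:0.
Shift OP101→2, OP102→4, OP105→5.
Schedule OP100@1, OP101@2, OP102@4, OP103@1, OP104@1, OP105@5, OP106@1: d1:10  d2:9  d3:9  d4:10  d5:10  d6:8 — peak 10.
Total inspector-days = 56 over 6 days ⇒ peak ≥ ⌈56/6⌉ = 10, so 10 is optimal.

10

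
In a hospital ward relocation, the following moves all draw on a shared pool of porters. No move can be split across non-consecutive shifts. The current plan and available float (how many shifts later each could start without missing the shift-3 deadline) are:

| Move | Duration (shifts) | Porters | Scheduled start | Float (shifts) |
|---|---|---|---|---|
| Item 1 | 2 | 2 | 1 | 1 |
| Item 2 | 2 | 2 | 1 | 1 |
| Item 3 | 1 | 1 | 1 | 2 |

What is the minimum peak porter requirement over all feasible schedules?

4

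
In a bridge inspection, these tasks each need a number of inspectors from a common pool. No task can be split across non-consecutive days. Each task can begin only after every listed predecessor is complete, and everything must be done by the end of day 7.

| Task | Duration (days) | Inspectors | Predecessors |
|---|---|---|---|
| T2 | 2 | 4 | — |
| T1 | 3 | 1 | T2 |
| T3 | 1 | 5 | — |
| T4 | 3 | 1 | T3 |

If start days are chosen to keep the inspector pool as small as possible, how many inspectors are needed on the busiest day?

5

Early-start (T2@1, T1@3, T3@1, T4@2) gives peak 9: d1:9  d2:5  d3:2  d4:2  d5:1  d6:0  d7:0.
Shift T1→4, T3→3, T4→4.
Schedule T2@1, T1@4, T3@3, T4@4: d1:4  d2:4  d3:5  d4:2  d5:2  d6:2  d7:0 — peak 5.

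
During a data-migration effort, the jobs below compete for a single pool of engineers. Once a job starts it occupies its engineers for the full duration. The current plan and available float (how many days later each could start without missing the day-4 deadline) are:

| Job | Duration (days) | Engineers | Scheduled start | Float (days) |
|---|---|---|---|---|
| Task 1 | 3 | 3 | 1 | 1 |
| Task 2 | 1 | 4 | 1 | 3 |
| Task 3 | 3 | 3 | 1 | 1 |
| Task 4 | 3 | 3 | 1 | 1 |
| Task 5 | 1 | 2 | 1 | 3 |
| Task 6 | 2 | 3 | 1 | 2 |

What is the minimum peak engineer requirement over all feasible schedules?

12

Early-start (Task 1@1, Task 2@1, Task 3@1, Task 4@1, Task 5@1, Task 6@1) gives peak 18: d1:18  d2:12  d3:9  d4:0.
Shift Task 4→2, Task 6→2.
Schedule Task 1@1, Task 2@1, Task 3@1, Task 4@2, Task 5@1, Task 6@2: d1:12  d2:12  d3:12  d4:3 — peak 12.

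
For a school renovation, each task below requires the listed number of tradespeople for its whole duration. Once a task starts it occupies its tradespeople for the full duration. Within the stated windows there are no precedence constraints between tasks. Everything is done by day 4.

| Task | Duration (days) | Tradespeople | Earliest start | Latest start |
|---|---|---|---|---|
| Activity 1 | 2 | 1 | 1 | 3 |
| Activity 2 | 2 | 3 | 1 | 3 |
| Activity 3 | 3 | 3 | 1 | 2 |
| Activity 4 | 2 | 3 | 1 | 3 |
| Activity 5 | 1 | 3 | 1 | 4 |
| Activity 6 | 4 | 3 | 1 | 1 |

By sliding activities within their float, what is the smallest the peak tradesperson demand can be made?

Early-start (Activity 1@1, Activity 2@1, Activity 3@1, Activity 4@1, Activity 5@1, Activity 6@1) gives peak 16: d1:16  d2:13  d3:6  d4:3.
Shift Activity 4→3, Activity 5→4.
Schedule Activity 1@1, Activity 2@1, Activity 3@1, Activity 4@3, Activity 5@4, Activity 6@1: d1:10  d2:10  d3:9  d4:9 — peak 10.
Total tradesperson-days = 38 over 4 days ⇒ peak ≥ ⌈38/4⌉ = 10, so 10 is optimal.

10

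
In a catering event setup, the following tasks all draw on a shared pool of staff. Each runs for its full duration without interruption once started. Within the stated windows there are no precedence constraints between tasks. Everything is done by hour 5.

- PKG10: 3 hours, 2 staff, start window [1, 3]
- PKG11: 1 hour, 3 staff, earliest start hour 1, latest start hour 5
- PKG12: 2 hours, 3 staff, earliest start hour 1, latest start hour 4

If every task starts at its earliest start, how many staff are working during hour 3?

2

At early start, hour 3 has: PKG10.
Demand: 2 = 2.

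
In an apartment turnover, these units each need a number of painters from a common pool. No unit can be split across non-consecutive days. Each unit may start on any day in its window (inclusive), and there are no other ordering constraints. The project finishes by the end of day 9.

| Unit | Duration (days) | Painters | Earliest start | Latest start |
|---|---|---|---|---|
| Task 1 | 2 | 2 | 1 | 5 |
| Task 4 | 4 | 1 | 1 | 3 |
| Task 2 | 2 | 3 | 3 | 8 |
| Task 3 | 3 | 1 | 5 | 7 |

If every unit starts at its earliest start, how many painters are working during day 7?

1

At early start, day 7 has: Task 3.
Demand: 1 = 1.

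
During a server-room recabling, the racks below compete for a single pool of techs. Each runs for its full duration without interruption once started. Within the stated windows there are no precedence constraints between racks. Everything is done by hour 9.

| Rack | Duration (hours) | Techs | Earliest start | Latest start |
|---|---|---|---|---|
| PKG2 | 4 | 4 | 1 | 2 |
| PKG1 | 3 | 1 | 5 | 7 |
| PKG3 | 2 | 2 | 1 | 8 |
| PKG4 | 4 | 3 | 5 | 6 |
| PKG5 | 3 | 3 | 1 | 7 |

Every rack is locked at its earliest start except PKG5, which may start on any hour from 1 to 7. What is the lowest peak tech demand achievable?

PKG5@1: h1:9  h2:9  h3:7  h4:4  h5:4  h6:4  h7:4  h8:3  h9:0 → peak 9
PKG5@2: h1:6  h2:9  h3:7  h4:7  h5:4  h6:4  h7:4  h8:3  h9:0 → peak 9
PKG5@3: h1:6  h2:6  h3:7  h4:7  h5:7  h6:4  h7:4  h8:3  h9:0 → peak 7
PKG5@4: h1:6  h2:6  h3:4  h4:7  h5:7  h6:7  h7:4  h8:3  h9:0 → peak 7
PKG5@5: h1:6  h2:6  h3:4  h4:4  h5:7  h6:7  h7:7  h8:3  h9:0 → peak 7
PKG5@6: h1:6  h2:6  h3:4  h4:4  h5:4  h6:7  h7:7  h8:6  h9:0 → peak 7
PKG5@7: h1:6  h2:6  h3:4  h4:4  h5:4  h6:4  h7:7  h8:6  h9:3 → peak 7
Best is PKG5@3, peak 7.

7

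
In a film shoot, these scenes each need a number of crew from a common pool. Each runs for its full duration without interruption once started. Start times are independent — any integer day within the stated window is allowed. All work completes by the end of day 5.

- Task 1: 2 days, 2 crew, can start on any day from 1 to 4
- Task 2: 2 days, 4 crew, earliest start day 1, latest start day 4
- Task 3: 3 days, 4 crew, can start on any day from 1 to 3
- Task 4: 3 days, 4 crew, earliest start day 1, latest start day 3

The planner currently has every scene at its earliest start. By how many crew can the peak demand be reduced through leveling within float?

Early-start peak: d1:14  d2:14  d3:8  d4:0  d5:0 ⇒ 14.
Leveled (Task 1@1, Task 2@1, Task 3@3, Task 4@3): d1:6  d2:6  d3:8  d4:8  d5:8 ⇒ 8.
Reduction 14 − 8 = 6.

6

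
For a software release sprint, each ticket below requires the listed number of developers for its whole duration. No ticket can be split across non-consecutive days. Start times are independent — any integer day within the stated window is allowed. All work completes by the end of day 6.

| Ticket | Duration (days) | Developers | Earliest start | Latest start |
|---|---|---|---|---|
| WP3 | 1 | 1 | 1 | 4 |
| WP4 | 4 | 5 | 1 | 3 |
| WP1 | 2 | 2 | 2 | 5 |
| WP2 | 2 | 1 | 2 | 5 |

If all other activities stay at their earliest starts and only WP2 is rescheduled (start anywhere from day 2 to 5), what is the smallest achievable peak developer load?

WP2@2: d1:6  d2:8  d3:8  d4:5  d5:0  d6:0 → peak 8
WP2@3: d1:6  d2:7  d3:8  d4:6  d5:0  d6:0 → peak 8
WP2@4: d1:6  d2:7  d3:7  d4:6  d5:1  d6:0 → peak 7
WP2@5: d1:6  d2:7  d3:7  d4:5  d5:1  d6:1 → peak 7
Best is WP2@4, peak 7.

7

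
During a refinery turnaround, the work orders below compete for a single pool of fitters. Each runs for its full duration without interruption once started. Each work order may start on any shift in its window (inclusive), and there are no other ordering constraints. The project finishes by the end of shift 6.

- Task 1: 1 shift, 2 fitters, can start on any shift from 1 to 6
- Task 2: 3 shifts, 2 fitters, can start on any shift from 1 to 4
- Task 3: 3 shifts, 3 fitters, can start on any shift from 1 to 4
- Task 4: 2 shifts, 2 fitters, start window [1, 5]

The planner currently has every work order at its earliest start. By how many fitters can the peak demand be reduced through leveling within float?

Early-start peak: s1:9  s2:7  s3:5  s4:0  s5:0  s6:0 ⇒ 9.
Leveled (Task 1@1, Task 2@1, Task 3@4, Task 4@2): s1:4  s2:4  s3:4  s4:3  s5:3  s6:3 ⇒ 4.
Reduction 9 − 4 = 5.

5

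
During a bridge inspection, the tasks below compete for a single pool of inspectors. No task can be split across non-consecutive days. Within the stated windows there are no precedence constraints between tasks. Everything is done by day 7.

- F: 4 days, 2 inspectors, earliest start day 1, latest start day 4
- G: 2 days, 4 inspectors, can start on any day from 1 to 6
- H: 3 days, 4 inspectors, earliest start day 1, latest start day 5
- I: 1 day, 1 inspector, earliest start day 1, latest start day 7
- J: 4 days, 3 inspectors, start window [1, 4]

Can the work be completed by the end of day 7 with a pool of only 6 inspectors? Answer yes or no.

no

The minimum achievable peak is 7; 6 < 7, so no feasible schedule stays within the cap.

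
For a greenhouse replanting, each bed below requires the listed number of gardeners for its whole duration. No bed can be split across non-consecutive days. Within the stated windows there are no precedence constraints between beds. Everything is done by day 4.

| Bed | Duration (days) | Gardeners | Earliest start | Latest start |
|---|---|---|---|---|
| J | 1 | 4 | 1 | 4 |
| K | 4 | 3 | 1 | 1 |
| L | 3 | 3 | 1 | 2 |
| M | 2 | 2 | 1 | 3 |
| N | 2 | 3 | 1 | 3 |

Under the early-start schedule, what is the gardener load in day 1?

At early start, day 1 has: J, K, L, M, N.
Demand: 4 + 3 + 3 + 2 + 3 = 15.

15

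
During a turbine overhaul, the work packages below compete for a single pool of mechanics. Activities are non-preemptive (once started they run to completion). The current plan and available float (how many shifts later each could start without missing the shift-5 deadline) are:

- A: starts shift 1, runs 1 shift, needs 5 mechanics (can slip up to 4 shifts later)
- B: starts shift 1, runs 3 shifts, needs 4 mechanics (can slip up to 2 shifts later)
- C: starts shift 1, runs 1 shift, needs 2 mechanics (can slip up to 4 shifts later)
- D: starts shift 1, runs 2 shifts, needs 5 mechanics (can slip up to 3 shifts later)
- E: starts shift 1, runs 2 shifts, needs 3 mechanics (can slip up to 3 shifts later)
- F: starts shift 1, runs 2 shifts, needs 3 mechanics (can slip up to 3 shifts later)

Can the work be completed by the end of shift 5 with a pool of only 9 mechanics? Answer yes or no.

yes

Schedule A@1, B@1, C@2, D@4, E@2, F@4: s1:9  s2:9  s3:7  s4:8  s5:8 — peak 9 ≤ 9.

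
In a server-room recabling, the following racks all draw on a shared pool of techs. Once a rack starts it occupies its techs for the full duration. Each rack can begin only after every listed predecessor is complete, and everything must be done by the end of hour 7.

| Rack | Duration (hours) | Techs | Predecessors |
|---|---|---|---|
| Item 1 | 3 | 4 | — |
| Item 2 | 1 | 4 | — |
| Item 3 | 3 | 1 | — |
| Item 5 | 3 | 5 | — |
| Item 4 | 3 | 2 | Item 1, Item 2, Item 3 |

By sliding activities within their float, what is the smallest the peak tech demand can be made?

Early-start (Item 1@1, Item 2@1, Item 3@1, Item 5@1, Item 4@4) gives peak 14: h1:14  h2:10  h3:10  h4:2  h5:2  h6:2  h7:0.
Shift Item 2→4, Item 5→5, Item 4→5.
Schedule Item 1@1, Item 2@4, Item 3@1, Item 5@5, Item 4@5: h1:5  h2:5  h3:5  h4:4  h5:7  h6:7  h7:7 — peak 7.

7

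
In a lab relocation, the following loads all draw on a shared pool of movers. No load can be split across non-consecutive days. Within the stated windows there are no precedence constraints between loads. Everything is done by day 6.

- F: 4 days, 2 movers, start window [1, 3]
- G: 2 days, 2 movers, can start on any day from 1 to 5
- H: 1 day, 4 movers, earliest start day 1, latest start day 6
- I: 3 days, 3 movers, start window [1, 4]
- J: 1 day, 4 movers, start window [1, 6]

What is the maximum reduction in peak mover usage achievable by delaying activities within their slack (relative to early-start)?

9

Early-start peak: d1:15  d2:7  d3:5  d4:2  d5:0  d6:0 ⇒ 15.
Leveled (F@1, G@4, H@5, I@1, J@6): d1:5  d2:5  d3:5  d4:4  d5:6  d6:4 ⇒ 6.
Reduction 15 − 6 = 9.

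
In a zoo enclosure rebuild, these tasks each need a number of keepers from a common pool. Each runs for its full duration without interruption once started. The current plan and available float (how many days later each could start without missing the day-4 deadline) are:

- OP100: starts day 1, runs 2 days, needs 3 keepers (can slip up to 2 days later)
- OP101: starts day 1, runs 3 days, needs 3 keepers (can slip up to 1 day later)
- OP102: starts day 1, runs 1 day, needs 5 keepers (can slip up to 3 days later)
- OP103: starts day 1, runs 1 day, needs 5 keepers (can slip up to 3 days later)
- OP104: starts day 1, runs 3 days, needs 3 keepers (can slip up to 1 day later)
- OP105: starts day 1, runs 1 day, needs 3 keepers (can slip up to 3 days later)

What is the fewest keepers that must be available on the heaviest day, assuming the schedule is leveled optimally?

Early-start (OP100@1, OP101@1, OP102@1, OP103@1, OP104@1, OP105@1) gives peak 22: d1:22  d2:9  d3:6  d4:0.
Shift OP102→4, OP103→4, OP105→3.
Schedule OP100@1, OP101@1, OP102@4, OP103@4, OP104@1, OP105@3: d1:9  d2:9  d3:9  d4:10 — peak 10.
Total keeper-days = 37 over 4 days ⇒ peak ≥ ⌈37/4⌉ = 10, so 10 is optimal.

10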